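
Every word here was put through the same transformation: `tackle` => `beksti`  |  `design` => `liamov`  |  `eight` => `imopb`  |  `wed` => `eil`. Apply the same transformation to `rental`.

zivbet

The shift depends on letter class: consonant t→b is +8, but vowel a→e is +4. Vowels shift forward by 4 and consonants shift forward by 8.
On rental: r(cons)+8=z, e(vowel)+4=i, n(cons)+8=v, t(cons)+8=b, a(vowel)+4=e, l(cons)+8=t.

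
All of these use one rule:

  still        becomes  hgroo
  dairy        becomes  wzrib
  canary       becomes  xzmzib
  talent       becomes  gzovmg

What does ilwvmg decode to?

Each letter's alphabet position (a=0..z=25) is mapped through 25·x+25 mod 26 — an affine cipher.
Reversing it on ilwvmg: i(8)→25·(8−25)≡17=r; l(11)→25·(11−25)≡14=o; w(22)→25·(22−25)≡3=d; v(21)→25·(21−25)≡4=e; m(12)→25·(12−25)≡13=n; g(6)→25·(6−25)≡19=t (all mod 26).

rodent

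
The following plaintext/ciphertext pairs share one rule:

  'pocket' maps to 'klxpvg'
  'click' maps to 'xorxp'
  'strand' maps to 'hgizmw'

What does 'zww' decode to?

Each pair mirrors across the alphabet (p↔k, o↔l, c↔x): positions sum to 25. Letters are reflected about the middle of the alphabet (position → 25−position): Atbash.
Undoing it on zww: z↔a, w↔d, w↔d.

add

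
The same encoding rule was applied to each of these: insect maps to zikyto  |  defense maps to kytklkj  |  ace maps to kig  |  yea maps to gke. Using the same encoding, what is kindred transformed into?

jkxjtoq

The output letters match the input read backwards, each shifted +6: insect reversed is tcesni. Read the word backwards and shift each letter +6.
Applying it to kindred: reverse → derdnik; then shift: d+6=j, e+6=k, r+6=x, d+6=j, n+6=t, i+6=o, k+6=q.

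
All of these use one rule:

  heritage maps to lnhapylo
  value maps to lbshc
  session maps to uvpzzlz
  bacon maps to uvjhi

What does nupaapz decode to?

sitting

Two steps: reverse the string, then apply a Caesar shift of +7.
Decoding nupaapz: shift back: n−7=g, u−7=n, p−7=i, a−7=t, a−7=t, p−7=i, z−7=s → gnittis; then reverse → sitting.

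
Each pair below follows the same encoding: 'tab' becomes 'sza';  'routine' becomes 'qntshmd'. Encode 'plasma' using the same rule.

Compare letters: t→s is +25, a→z is +25, b→a is +25 — a constant shift. Every letter moves 25 places later in the alphabet, wrapping around z→a.
Applying it to plasma: p+25=o, l+25=k, a+25=z, s+25=r, m+25=l, a+25=z.

okzrlz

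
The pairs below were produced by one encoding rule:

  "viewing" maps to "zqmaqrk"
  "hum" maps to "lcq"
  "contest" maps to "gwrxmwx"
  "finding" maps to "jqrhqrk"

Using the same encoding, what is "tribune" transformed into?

xvqfcrm

The rule splits by letter class: vowels +8, consonants +4.
For tribune: t(cons)+4=x, r(cons)+4=v, i(vowel)+8=q, b(cons)+4=f, u(vowel)+8=c, n(cons)+4=r, e(vowel)+8=m.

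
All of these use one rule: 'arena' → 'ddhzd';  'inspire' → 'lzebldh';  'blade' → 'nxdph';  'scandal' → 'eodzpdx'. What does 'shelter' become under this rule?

ethxfhd

The shift depends on letter class: consonant r→d is +12, but vowel a→d is +3. The rule splits by letter class: vowels +3, consonants +12.
On shelter: s(cons)+12=e, h(cons)+12=t, e(vowel)+3=h, l(cons)+12=x, t(cons)+12=f, e(vowel)+3=h, r(cons)+12=d.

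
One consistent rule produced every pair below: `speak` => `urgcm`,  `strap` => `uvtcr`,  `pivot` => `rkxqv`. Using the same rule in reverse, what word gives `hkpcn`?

final

Compare letters: s→u is +2, p→r is +2, e→g is +2 — a constant shift. It's a constant shift of +2 (ROT2).
Undoing it on hkpcn: h−2=f, k−2=i, p−2=n, c−2=a, n−2=l.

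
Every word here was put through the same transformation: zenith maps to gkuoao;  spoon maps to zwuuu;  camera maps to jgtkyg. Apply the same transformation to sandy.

zgukf

The shift depends on letter class: consonant z→g is +7, but vowel e→k is +6. The rule splits by letter class: vowels +6, consonants +7.
Applying it to sandy: s(cons)+7=z, a(vowel)+6=g, n(cons)+7=u, d(cons)+7=k, y(cons)+7=f.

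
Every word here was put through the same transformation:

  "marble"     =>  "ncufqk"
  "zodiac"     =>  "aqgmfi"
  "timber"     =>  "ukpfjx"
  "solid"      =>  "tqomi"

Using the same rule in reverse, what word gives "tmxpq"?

skull

In marble: m→n is +1, a→c is +2, r→u is +3, b→f is +4 — the shift increases by 1 each position. Each letter shifts forward by (position + 1), i.e. 1, 2, 3, … — the shift grows by one for each successive letter.
Reversing it on tmxpq: t−1=s, m−2=k, x−3=u, p−4=l, q−5=l.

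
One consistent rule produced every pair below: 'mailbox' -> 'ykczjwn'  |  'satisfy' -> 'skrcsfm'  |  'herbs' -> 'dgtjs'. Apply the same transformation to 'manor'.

m(12)→y(24) and a(0)→k(10) fit y≡25x+10 (mod 26); the inverse of 25 mod 26 is 25. This is an affine cipher: with a=0,…,z=25, each position x becomes (25x+10) mod 26.
Applying it to manor: m(12)→25·12+10≡24=y; a(0)→25·0+10≡10=k; n(13)→25·13+10≡23=x; o(14)→25·14+10≡22=w; r(17)→25·17+10≡19=t (all mod 26).

ykxwt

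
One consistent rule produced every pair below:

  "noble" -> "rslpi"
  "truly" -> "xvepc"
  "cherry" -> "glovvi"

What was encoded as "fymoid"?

bucket

Shifts by position in noble: pos 0: n→r (+4), pos 1: o→s (+4), pos 2: b→l (+10), pos 3: l→p (+4), pos 4: e→i (+4) — repeating every 3. A repeating key of period 3 is used — shifts +4, +4, +10 over and over.
Decoding fymoid: f−4=b, y−4=u, m−10=c, o−4=k, i−4=e, d−10=t.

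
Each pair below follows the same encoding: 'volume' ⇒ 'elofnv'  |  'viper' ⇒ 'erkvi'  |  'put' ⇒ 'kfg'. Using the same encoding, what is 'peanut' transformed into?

Each pair mirrors across the alphabet (v↔e, o↔l, l↔o): positions sum to 25. This is the alphabet-reversal cipher (Atbash): a becomes z, b becomes y, etc.
Applying it to peanut: p↔k, e↔v, a↔z, n↔m, u↔f, t↔g.

kvzmfg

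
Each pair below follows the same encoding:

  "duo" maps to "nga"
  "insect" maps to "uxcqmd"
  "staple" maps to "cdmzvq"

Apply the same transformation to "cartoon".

The shift depends on letter class: consonant d→n is +10, but vowel u→g is +12. Two shifts are in play — +12 for a/e/i/o/u, +10 for every other letter.
Applying it to cartoon: c(cons)+10=m, a(vowel)+12=m, r(cons)+10=b, t(cons)+10=d, o(vowel)+12=a, o(vowel)+12=a, n(cons)+10=x.

mmbdaax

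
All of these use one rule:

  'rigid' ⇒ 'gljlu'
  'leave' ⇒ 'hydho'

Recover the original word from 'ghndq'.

The output letters match the input read backwards, each shifted +3: rigid reversed is digir. Read the word backwards and shift each letter +3.
Reversing it on ghndq: shift back: g−3=d, h−3=e, n−3=k, d−3=a, q−3=n → dekan; then reverse → naked.

naked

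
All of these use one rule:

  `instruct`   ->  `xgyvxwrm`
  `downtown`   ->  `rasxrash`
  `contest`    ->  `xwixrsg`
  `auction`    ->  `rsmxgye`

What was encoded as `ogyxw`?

The output letters match the input read backwards, each shifted +4: instruct reversed is tcurtsni. The word is reversed, then every letter is shifted forward by 4.
Undoing it on ogyxw: shift back: o−4=k, g−4=c, y−4=u, x−4=t, w−4=s → kcuts; then reverse → stuck.

stuck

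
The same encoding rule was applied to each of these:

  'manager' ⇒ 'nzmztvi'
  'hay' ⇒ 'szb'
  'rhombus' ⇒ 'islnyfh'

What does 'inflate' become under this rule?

Each letter is replaced by its mirror in the alphabet: a↔z, b↔y, c↔x, and so on (the Atbash cipher).
Applying it to inflate: i↔r, n↔m, f↔u, l↔o, a↔z, t↔g, e↔v.

rmuozgv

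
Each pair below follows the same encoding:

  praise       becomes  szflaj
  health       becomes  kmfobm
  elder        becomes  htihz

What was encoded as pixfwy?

It's a Vigenère-style cipher with numeric key [3,8,5]: position i shifts by key[i mod 3].
Undoing it on pixfwy: p−3=m, i−8=a, x−5=s, f−3=c, w−8=o, y−5=t.

mascot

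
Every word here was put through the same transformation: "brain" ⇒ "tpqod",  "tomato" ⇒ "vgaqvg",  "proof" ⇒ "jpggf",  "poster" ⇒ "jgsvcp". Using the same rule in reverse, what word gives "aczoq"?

media

b(1)→t(19) and r(17)→p(15) fit y≡3x+16 (mod 26); the inverse of 3 mod 26 is 9. Treating letters as 0–25, the rule is x ↦ 3x + 16 (mod 26).
Reversing it on aczoq: a(0)→9·(0−16)≡12=m; c(2)→9·(2−16)≡4=e; z(25)→9·(25−16)≡3=d; o(14)→9·(14−16)≡8=i; q(16)→9·(16−16)≡0=a (all mod 26).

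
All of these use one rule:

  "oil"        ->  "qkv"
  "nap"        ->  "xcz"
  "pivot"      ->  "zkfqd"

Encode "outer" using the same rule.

The shift depends on letter class: consonant l→v is +10, but vowel o→q is +2. Vowels shift forward by 2 and consonants shift forward by 10.
For outer: o(vowel)+2=q, u(vowel)+2=w, t(cons)+10=d, e(vowel)+2=g, r(cons)+10=b.

qwdgb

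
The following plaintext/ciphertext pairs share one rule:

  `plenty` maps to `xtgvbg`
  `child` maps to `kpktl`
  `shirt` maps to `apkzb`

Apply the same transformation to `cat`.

kcb

The shift depends on letter class: consonant p→x is +8, but vowel e→g is +2. Two shifts are in play — +2 for a/e/i/o/u, +8 for every other letter.
On cat: c(cons)+8=k, a(vowel)+2=c, t(cons)+8=b.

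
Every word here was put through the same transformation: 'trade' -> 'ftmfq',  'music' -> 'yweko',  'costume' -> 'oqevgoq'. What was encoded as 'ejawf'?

shout

Shifts by position in trade: pos 0: t→f (+12), pos 1: r→t (+2), pos 2: a→m (+12), pos 3: d→f (+2) — repeating every 2. It's a Vigenère-style cipher with numeric key [12,2]: position i shifts by key[i mod 2].
Decoding ejawf: e−12=s, j−2=h, a−12=o, w−2=u, f−12=t.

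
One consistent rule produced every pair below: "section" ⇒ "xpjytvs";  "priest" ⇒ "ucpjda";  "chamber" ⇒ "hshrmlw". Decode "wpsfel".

Shifts by position in section: pos 0: s→x (+5), pos 1: e→p (+11), pos 2: c→j (+7), pos 3: t→y (+5), pos 4: i→t (+11), pos 5: o→v (+7) — repeating every 3. It's a Vigenère-style cipher with numeric key [5,11,7]: position i shifts by key[i mod 3].
Undoing it on wpsfel: w−5=r, p−11=e, s−7=l, f−5=a, e−11=t, l−7=e.

relate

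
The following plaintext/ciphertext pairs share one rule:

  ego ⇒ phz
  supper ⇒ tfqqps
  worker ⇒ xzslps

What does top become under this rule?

The shift depends on letter class: consonant g→h is +1, but vowel e→p is +11. Vowels shift forward by 11 and consonants shift forward by 1.
For top: t(cons)+1=u, o(vowel)+11=z, p(cons)+1=q.

uzq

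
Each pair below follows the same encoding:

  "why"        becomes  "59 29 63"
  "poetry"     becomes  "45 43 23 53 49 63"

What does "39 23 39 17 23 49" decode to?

member

w(#23)→59 and h(#8)→29: differences scale by 2, so n = 2·pos + 13. Each letter becomes 2×(its alphabet position, a=1..z=26) + 13.
Decoding 39 23 39 17 23 49: 39→(39−13)÷2=13=m, 23→(23−13)÷2=5=e, 39→(39−13)÷2=13=m, 17→(17−13)÷2=2=b, 23→(23−13)÷2=5=e, 49→(49−13)÷2=18=r.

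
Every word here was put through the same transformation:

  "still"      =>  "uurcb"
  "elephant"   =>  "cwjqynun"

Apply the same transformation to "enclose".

nbxulwn

The output letters match the input read backwards, each shifted +9: still reversed is llits. Two steps: reverse the string, then apply a Caesar shift of +9.
On enclose: reverse → esolcne; then shift: e+9=n, s+9=b, o+9=x, l+9=u, c+9=l, n+9=w, e+9=n.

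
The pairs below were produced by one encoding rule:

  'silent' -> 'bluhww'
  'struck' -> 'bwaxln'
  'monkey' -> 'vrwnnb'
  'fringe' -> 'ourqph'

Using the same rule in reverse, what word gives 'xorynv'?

The shifts repeat in a cycle of length 2: positions 0,1,… shift by +9, +3, then the pattern repeats.
Decoding xorynv: x−9=o, o−3=l, r−9=i, y−3=v, n−9=e, v−3=s.

olives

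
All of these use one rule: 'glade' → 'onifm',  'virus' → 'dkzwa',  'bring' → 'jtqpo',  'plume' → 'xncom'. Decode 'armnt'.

Shifts by position in glade: pos 0: g→o (+8), pos 1: l→n (+2), pos 2: a→i (+8), pos 3: d→f (+2) — repeating every 2. A repeating key of period 2 is used — shifts +8, +2 over and over.
Undoing it on armnt: a−8=s, r−2=p, m−8=e, n−2=l, t−8=l.

spell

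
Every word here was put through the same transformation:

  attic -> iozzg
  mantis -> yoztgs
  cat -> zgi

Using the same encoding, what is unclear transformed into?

xgkrita

The output letters match the input read backwards, each shifted +6: attic reversed is citta. Two steps: reverse the string, then apply a Caesar shift of +6.
For unclear: reverse → raelcnu; then shift: r+6=x, a+6=g, e+6=k, l+6=r, c+6=i, n+6=t, u+6=a.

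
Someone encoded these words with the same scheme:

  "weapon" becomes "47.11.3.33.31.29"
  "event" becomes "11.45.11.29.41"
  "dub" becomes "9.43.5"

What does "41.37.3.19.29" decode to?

Each letter becomes 2×(its alphabet position, a=1..z=26) + 1.
Reversing it on 41.37.3.19.29: 41→(41−1)÷2=20=t, 37→(37−1)÷2=18=r, 3→(3−1)÷2=1=a, 19→(19−1)÷2=9=i, 29→(29−1)÷2=14=n.

train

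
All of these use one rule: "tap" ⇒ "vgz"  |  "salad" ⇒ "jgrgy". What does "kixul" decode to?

The output letters match the input read backwards, each shifted +6: tap reversed is pat. Two steps: reverse the string, then apply a Caesar shift of +6.
Undoing it on kixul: shift back: k−6=e, i−6=c, x−6=r, u−6=o, l−6=f → ecrof; then reverse → force.

force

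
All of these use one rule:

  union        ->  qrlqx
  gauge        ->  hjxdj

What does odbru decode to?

Read the word backwards and shift each letter +3.
Undoing it on odbru: shift back: o−3=l, d−3=a, b−3=y, r−3=o, u−3=r → layor; then reverse → royal.

royal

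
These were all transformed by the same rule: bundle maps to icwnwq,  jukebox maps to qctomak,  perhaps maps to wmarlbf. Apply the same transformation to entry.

In bundle: b→i is +7, u→c is +8, n→w is +9, d→n is +10 — the shift increases by 1 each position. Letter i (0-indexed) is shifted by i+7, so successive shifts are 7, 8, 9, ….
Applying it to entry: e+7=l, n+8=v, t+9=c, r+10=b, y+11=j.

lvcbj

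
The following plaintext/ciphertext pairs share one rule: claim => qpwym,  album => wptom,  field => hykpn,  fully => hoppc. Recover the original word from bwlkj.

c(2)→q(16) and l(11)→p(15) fit y≡23x+22 (mod 26); the inverse of 23 mod 26 is 17. Each letter's alphabet position (a=0..z=25) is mapped through 23·x+22 mod 26 — an affine cipher.
Decoding bwlkj: b(1)→17·(1−22)≡7=h; w(22)→17·(22−22)≡0=a; l(11)→17·(11−22)≡21=v; k(10)→17·(10−22)≡4=e; j(9)→17·(9−22)≡13=n (all mod 26).

haven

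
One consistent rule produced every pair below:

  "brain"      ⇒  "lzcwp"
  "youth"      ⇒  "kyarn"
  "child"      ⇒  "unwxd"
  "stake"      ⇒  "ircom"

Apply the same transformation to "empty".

mghrk

This is an affine cipher: with a=0,…,z=25, each position x becomes (9x+2) mod 26.
Applying it to empty: e(4)→9·4+2≡12=m; m(12)→9·12+2≡6=g; p(15)→9·15+2≡7=h; t(19)→9·19+2≡17=r; y(24)→9·24+2≡10=k (all mod 26).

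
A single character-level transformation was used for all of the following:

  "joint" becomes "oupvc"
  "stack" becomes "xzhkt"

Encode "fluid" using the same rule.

krbqm

In joint: j→o is +5, o→u is +6, i→p is +7, n→v is +8 — the shift increases by 1 each position. Letter i (0-indexed) is shifted by i+5, so successive shifts are 5, 6, 7, ….
On fluid: f+5=k, l+6=r, u+7=b, i+8=q, d+9=m.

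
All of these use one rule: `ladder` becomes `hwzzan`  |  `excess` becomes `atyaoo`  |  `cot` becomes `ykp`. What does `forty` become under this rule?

Compare letters: l→h is +22, a→w is +22, d→z is +22 — a constant shift. This is a Caesar cipher with shift 22.
Applying it to forty: f+22=b, o+22=k, r+22=n, t+22=p, y+22=u.

bknpu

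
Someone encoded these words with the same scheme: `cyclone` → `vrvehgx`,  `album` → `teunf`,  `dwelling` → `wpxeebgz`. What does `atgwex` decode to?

handle

Compare letters: c→v is +19, y→r is +19, c→v is +19 — a constant shift. Each letter is shifted forward by 19 in the alphabet (a Caesar shift of +19).
Reversing it on atgwex: a−19=h, t−19=a, g−19=n, w−19=d, e−19=l, x−19=e.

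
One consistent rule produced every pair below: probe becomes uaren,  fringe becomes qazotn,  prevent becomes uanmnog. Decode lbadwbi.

marshal

p(15)→u(20) and r(17)→a(0) fit y≡3x+1 (mod 26); the inverse of 3 mod 26 is 9. Each letter's alphabet position (a=0..z=25) is mapped through 3·x+1 mod 26 — an affine cipher.
Decoding lbadwbi: l(11)→9·(11−1)≡12=m; b(1)→9·(1−1)≡0=a; a(0)→9·(0−1)≡17=r; d(3)→9·(3−1)≡18=s; w(22)→9·(22−1)≡7=h; b(1)→9·(1−1)≡0=a; i(8)→9·(8−1)≡11=l (all mod 26).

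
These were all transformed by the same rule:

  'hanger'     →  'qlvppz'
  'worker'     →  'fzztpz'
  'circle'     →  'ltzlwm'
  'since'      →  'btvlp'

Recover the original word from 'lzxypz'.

It's a Vigenère-style cipher with numeric key [9,11,8]: position i shifts by key[i mod 3].
Undoing it on lzxypz: l−9=c, z−11=o, x−8=p, y−9=p, p−11=e, z−8=r.

copper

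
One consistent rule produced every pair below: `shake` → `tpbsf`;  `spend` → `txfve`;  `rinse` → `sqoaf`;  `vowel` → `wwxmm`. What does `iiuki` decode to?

hatch

Shifts by position in shake: pos 0: s→t (+1), pos 1: h→p (+8), pos 2: a→b (+1), pos 3: k→s (+8) — repeating every 2. A repeating key of period 2 is used — shifts +1, +8 over and over.
Undoing it on iiuki: i−1=h, i−8=a, u−1=t, k−8=c, i−1=h.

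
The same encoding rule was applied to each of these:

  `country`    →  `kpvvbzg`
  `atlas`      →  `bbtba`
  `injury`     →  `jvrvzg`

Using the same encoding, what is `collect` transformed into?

kpttfkb

The shift depends on letter class: consonant c→k is +8, but vowel o→p is +1. The rule splits by letter class: vowels +1, consonants +8.
On collect: c(cons)+8=k, o(vowel)+1=p, l(cons)+8=t, l(cons)+8=t, e(vowel)+1=f, c(cons)+8=k, t(cons)+8=b.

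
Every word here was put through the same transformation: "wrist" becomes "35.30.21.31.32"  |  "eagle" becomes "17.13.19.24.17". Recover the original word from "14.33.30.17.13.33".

bureau

w is letter #23 and maps to 35: an offset of 12. Each letter is replaced by its alphabet position (a=1..z=26) + 12.
Reversing it on 14.33.30.17.13.33: 14→(14−12)÷1=2=b, 33→(33−12)÷1=21=u, 30→(30−12)÷1=18=r, 17→(17−12)÷1=5=e, 13→(13−12)÷1=1=a, 33→(33−12)÷1=21=u.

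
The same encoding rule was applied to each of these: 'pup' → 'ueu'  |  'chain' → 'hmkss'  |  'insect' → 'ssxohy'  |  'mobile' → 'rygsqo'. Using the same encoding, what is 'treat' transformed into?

Vowels shift forward by 10 and consonants shift forward by 5.
On treat: t(cons)+5=y, r(cons)+5=w, e(vowel)+10=o, a(vowel)+10=k, t(cons)+5=y.

ywoky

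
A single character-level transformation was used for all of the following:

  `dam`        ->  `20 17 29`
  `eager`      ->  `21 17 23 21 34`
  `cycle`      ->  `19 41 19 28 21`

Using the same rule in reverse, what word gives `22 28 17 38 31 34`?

The number is (letter's place in the alphabet, a=1) + 16.
Undoing it on 22 28 17 38 31 34: 22→(22−16)÷1=6=f, 28→(28−16)÷1=12=l, 17→(17−16)÷1=1=a, 38→(38−16)÷1=22=v, 31→(31−16)÷1=15=o, 34→(34−16)÷1=18=r.

flavor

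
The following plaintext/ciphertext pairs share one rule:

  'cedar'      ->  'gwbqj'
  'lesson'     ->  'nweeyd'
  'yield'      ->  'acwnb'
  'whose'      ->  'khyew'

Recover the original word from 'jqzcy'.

ratio

c(2)→g(6) and e(4)→w(22) fit y≡21x+16 (mod 26); the inverse of 21 mod 26 is 5. Treating letters as 0–25, the rule is x ↦ 21x + 16 (mod 26).
Undoing it on jqzcy: j(9)→5·(9−16)≡17=r; q(16)→5·(16−16)≡0=a; z(25)→5·(25−16)≡19=t; c(2)→5·(2−16)≡8=i; y(24)→5·(24−16)≡14=o (all mod 26).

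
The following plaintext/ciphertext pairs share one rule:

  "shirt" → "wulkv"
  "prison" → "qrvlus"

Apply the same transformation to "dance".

hfqdg

The output letters match the input read backwards, each shifted +3: shirt reversed is trihs. The word is reversed, then every letter is shifted forward by 3.
On dance: reverse → ecnad; then shift: e+3=h, c+3=f, n+3=q, a+3=d, d+3=g.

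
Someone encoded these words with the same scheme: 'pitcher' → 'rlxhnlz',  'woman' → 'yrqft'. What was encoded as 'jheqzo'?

health

In pitcher: p→r is +2, i→l is +3, t→x is +4, c→h is +5 — the shift increases by 1 each position. Each letter shifts forward by (position + 2), i.e. 2, 3, 4, … — the shift grows by one for each successive letter.
Decoding jheqzo: j−2=h, h−3=e, e−4=a, q−5=l, z−6=t, o−7=h.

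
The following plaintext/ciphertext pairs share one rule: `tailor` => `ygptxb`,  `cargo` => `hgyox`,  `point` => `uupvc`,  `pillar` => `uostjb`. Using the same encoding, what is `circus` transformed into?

The shift increases by 1 at each position, starting from +5: 5, 6, 7, ….
Applying it to circus: c+5=h, i+6=o, r+7=y, c+8=k, u+9=d, s+10=c.

hoykdc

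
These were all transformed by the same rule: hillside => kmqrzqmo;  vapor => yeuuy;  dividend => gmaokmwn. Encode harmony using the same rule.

kewsvvh

In hillside: h→k is +3, i→m is +4, l→q is +5, l→r is +6 — the shift increases by 1 each position. Letter i (0-indexed) is shifted by i+3, so successive shifts are 3, 4, 5, ….
On harmony: h+3=k, a+4=e, r+5=w, m+6=s, o+7=v, n+8=v, y+9=h.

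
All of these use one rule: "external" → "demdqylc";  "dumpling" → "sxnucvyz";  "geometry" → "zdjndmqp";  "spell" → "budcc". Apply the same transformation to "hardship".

klqsbkvu

e(4)→d(3) and x(23)→e(4) fit y≡11x+11 (mod 26); the inverse of 11 mod 26 is 19. This is an affine cipher: with a=0,…,z=25, each position x becomes (11x+11) mod 26.
On hardship: h(7)→11·7+11≡10=k; a(0)→11·0+11≡11=l; r(17)→11·17+11≡16=q; d(3)→11·3+11≡18=s; s(18)→11·18+11≡1=b; h(7)→11·7+11≡10=k; i(8)→11·8+11≡21=v; p(15)→11·15+11≡20=u (all mod 26).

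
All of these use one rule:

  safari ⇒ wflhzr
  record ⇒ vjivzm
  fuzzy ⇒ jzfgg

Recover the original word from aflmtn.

In safari: s→w is +4, a→f is +5, f→l is +6, a→h is +7 — the shift increases by 1 each position. Each letter shifts forward by (position + 4), i.e. 4, 5, 6, … — the shift grows by one for each successive letter.
Undoing it on aflmtn: a−4=w, f−5=a, l−6=f, m−7=f, t−8=l, n−9=e.

waffle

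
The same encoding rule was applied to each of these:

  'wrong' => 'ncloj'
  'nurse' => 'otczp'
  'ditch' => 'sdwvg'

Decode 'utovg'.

lunch

w(22)→n(13) and r(17)→c(2) fit y≡23x+1 (mod 26); the inverse of 23 mod 26 is 17. Each letter's alphabet position (a=0..z=25) is mapped through 23·x+1 mod 26 — an affine cipher.
Undoing it on utovg: u(20)→17·(20−1)≡11=l; t(19)→17·(19−1)≡20=u; o(14)→17·(14−1)≡13=n; v(21)→17·(21−1)≡2=c; g(6)→17·(6−1)≡7=h (all mod 26).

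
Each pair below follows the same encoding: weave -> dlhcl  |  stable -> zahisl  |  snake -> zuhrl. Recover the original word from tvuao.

Compare letters: w→d is +7, e→l is +7, a→h is +7 — a constant shift. This is a Caesar cipher with shift 7.
Undoing it on tvuao: t−7=m, v−7=o, u−7=n, a−7=t, o−7=h.

month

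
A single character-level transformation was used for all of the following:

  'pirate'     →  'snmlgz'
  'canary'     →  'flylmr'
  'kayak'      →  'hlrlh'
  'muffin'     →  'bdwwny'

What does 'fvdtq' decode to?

p(15)→s(18) and i(8)→n(13) fit y≡23x+11 (mod 26); the inverse of 23 mod 26 is 17. Each letter's alphabet position (a=0..z=25) is mapped through 23·x+11 mod 26 — an affine cipher.
Undoing it on fvdtq: f(5)→17·(5−11)≡2=c; v(21)→17·(21−11)≡14=o; d(3)→17·(3−11)≡20=u; t(19)→17·(19−11)≡6=g; q(16)→17·(16−11)≡7=h (all mod 26).

cough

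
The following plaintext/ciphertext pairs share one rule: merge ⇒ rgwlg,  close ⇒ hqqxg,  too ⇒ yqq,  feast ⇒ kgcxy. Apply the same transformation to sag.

The shift depends on letter class: consonant m→r is +5, but vowel e→g is +2. Vowels shift forward by 2 and consonants shift forward by 5.
Applying it to sag: s(cons)+5=x, a(vowel)+2=c, g(cons)+5=l.

xcl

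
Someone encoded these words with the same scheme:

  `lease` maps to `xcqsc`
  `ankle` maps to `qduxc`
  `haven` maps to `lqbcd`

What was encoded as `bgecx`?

vowel

l(11)→x(23) and e(4)→c(2) fit y≡3x+16 (mod 26); the inverse of 3 mod 26 is 9. This is an affine cipher: with a=0,…,z=25, each position x becomes (3x+16) mod 26.
Undoing it on bgecx: b(1)→9·(1−16)≡21=v; g(6)→9·(6−16)≡14=o; e(4)→9·(4−16)≡22=w; c(2)→9·(2−16)≡4=e; x(23)→9·(23−16)≡11=l (all mod 26).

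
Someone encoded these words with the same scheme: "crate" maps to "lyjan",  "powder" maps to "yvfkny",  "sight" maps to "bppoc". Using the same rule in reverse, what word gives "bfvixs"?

Shifts by position in crate: pos 0: c→l (+9), pos 1: r→y (+7), pos 2: a→j (+9), pos 3: t→a (+7) — repeating every 2. It's a Vigenère-style cipher with numeric key [9,7]: position i shifts by key[i mod 2].
Undoing it on bfvixs: b−9=s, f−7=y, v−9=m, i−7=b, x−9=o, s−7=l.

symbol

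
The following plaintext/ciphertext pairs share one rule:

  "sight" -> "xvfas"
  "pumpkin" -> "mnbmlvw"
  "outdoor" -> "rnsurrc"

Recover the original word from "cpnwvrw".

s(18)→x(23) and i(8)→v(21) fit y≡21x+9 (mod 26); the inverse of 21 mod 26 is 5. Treating letters as 0–25, the rule is x ↦ 21x + 9 (mod 26).
Decoding cpnwvrw: c(2)→5·(2−9)≡17=r; p(15)→5·(15−9)≡4=e; n(13)→5·(13−9)≡20=u; w(22)→5·(22−9)≡13=n; v(21)→5·(21−9)≡8=i; r(17)→5·(17−9)≡14=o; w(22)→5·(22−9)≡13=n (all mod 26).

reunion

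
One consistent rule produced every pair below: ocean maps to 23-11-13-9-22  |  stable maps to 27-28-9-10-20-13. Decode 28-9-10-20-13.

table

The number is (letter's place in the alphabet, a=1) + 8.
Reversing it on 28-9-10-20-13: 28→(28−8)÷1=20=t, 9→(9−8)÷1=1=a, 10→(10−8)÷1=2=b, 20→(20−8)÷1=12=l, 13→(13−8)÷1=5=e.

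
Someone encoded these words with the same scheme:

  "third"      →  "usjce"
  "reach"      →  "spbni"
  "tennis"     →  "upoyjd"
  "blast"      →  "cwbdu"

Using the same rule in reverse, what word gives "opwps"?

never

A repeating key of period 2 is used — shifts +1, +11 over and over.
Reversing it on opwps: o−1=n, p−11=e, w−1=v, p−11=e, s−1=r.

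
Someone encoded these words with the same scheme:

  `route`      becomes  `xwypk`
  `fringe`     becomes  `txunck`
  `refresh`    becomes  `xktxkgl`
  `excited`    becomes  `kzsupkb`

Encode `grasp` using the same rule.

cxagf

r(17)→x(23) and o(14)→w(22) fit y≡9x+0 (mod 26); the inverse of 9 mod 26 is 3. Each letter's alphabet position (a=0..z=25) is mapped through 9·x+0 mod 26 — an affine cipher.
Applying it to grasp: g(6)→9·6+0≡2=c; r(17)→9·17+0≡23=x; a(0)→9·0+0≡0=a; s(18)→9·18+0≡6=g; p(15)→9·15+0≡5=f (all mod 26).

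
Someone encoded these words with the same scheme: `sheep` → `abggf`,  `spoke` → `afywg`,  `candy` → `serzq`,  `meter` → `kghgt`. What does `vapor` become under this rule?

vefyt

s(18)→a(0) and h(7)→b(1) fit y≡7x+4 (mod 26); the inverse of 7 mod 26 is 15. This is an affine cipher: with a=0,…,z=25, each position x becomes (7x+4) mod 26.
Applying it to vapor: v(21)→7·21+4≡21=v; a(0)→7·0+4≡4=e; p(15)→7·15+4≡5=f; o(14)→7·14+4≡24=y; r(17)→7·17+4≡19=t (all mod 26).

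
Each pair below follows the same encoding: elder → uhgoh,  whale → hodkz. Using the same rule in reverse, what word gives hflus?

price

The output letters match the input read backwards, each shifted +3: elder reversed is redle. Read the word backwards and shift each letter +3.
Reversing it on hflus: shift back: h−3=e, f−3=c, l−3=i, u−3=r, s−3=p → ecirp; then reverse → price.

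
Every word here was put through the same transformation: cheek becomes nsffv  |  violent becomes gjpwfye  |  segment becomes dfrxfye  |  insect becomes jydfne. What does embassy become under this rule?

fxmbddj

The shift depends on letter class: consonant c→n is +11, but vowel e→f is +1. Two shifts are in play — +1 for a/e/i/o/u, +11 for every other letter.
Applying it to embassy: e(vowel)+1=f, m(cons)+11=x, b(cons)+11=m, a(vowel)+1=b, s(cons)+11=d, s(cons)+11=d, y(cons)+11=j.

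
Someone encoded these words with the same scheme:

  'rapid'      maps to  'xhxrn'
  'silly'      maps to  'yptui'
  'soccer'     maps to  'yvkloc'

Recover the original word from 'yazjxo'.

Each letter shifts forward by (position + 6), i.e. 6, 7, 8, … — the shift grows by one for each successive letter.
Reversing it on yazjxo: y−6=s, a−7=t, z−8=r, j−9=a, x−10=n, o−11=d.

strand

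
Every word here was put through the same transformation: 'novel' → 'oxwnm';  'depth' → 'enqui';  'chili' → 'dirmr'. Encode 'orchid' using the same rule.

xsdire

Vowels shift forward by 9 and consonants shift forward by 1.
Applying it to orchid: o(vowel)+9=x, r(cons)+1=s, c(cons)+1=d, h(cons)+1=i, i(vowel)+9=r, d(cons)+1=e.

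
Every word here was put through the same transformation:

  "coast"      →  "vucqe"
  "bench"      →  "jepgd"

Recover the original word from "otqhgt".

reform

The output letters match the input read backwards, each shifted +2: coast reversed is tsaoc. The word is reversed, then every letter is shifted forward by 2.
Undoing it on otqhgt: shift back: o−2=m, t−2=r, q−2=o, h−2=f, g−2=e, t−2=r → mrofer; then reverse → reform.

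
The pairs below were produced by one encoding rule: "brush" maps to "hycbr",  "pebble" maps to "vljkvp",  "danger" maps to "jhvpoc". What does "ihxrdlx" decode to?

capital

In brush: b→h is +6, r→y is +7, u→c is +8, s→b is +9 — the shift increases by 1 each position. Letter i (0-indexed) is shifted by i+6, so successive shifts are 6, 7, 8, ….
Decoding ihxrdlx: i−6=c, h−7=a, x−8=p, r−9=i, d−10=t, l−11=a, x−12=l.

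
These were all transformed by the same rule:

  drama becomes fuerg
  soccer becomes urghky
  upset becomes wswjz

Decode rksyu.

In drama: d→f is +2, r→u is +3, a→e is +4, m→r is +5 — the shift increases by 1 each position. Each letter shifts forward by (position + 2), i.e. 2, 3, 4, … — the shift grows by one for each successive letter.
Reversing it on rksyu: r−2=p, k−3=h, s−4=o, y−5=t, u−6=o.

photo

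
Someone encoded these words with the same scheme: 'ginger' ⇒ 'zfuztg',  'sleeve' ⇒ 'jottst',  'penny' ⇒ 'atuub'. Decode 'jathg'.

spear

Treating letters as 0–25, the rule is x ↦ 3x + 7 (mod 26).
Undoing it on jathg: j(9)→9·(9−7)≡18=s; a(0)→9·(0−7)≡15=p; t(19)→9·(19−7)≡4=e; h(7)→9·(7−7)≡0=a; g(6)→9·(6−7)≡17=r (all mod 26).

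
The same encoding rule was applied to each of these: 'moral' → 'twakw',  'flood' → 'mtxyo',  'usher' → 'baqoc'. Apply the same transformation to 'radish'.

In moral: m→t is +7, o→w is +8, r→a is +9, a→k is +10 — the shift increases by 1 each position. The shift increases by 1 at each position, starting from +7: 7, 8, 9, ….
Applying it to radish: r+7=y, a+8=i, d+9=m, i+10=s, s+11=d, h+12=t.

yimsdt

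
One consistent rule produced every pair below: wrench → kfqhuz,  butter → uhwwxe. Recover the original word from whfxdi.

The output letters match the input read backwards, each shifted +3: wrench reversed is hcnerw. Read the word backwards and shift each letter +3.
Undoing it on whfxdi: shift back: w−3=t, h−3=e, f−3=c, x−3=u, d−3=a, i−3=f → tecuaf; then reverse → faucet.

faucet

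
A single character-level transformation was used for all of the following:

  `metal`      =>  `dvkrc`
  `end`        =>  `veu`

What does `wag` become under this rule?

Compare letters: m→d is +17, e→v is +17, t→k is +17 — a constant shift. Each letter is shifted forward by 17 in the alphabet (a Caesar shift of +17).
On wag: w+17=n, a+17=r, g+17=x.

nrx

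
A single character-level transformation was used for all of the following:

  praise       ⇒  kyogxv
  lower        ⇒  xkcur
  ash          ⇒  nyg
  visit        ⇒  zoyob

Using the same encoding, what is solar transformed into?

The word is reversed, then every letter is shifted forward by 6.
For solar: reverse → ralos; then shift: r+6=x, a+6=g, l+6=r, o+6=u, s+6=y.

xgruy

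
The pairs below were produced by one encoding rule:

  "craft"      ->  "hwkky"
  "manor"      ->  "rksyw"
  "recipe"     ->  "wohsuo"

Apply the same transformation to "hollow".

myqqyb

The shift depends on letter class: consonant c→h is +5, but vowel a→k is +10. Two shifts are in play — +10 for a/e/i/o/u, +5 for every other letter.
Applying it to hollow: h(cons)+5=m, o(vowel)+10=y, l(cons)+5=q, l(cons)+5=q, o(vowel)+10=y, w(cons)+5=b.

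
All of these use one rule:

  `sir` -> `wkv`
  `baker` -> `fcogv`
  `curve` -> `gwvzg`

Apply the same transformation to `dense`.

hgrwg

The shift depends on letter class: consonant s→w is +4, but vowel i→k is +2. Two shifts are in play — +2 for a/e/i/o/u, +4 for every other letter.
For dense: d(cons)+4=h, e(vowel)+2=g, n(cons)+4=r, s(cons)+4=w, e(vowel)+2=g.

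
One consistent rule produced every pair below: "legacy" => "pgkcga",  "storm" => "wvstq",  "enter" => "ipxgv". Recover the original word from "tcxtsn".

Shifts by position in legacy: pos 0: l→p (+4), pos 1: e→g (+2), pos 2: g→k (+4), pos 3: a→c (+2) — repeating every 2. A repeating key of period 2 is used — shifts +4, +2 over and over.
Undoing it on tcxtsn: t−4=p, c−2=a, x−4=t, t−2=r, s−4=o, n−2=l.

patrol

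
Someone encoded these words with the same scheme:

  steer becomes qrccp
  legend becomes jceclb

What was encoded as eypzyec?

Compare letters: s→q is +24, t→r is +24, e→c is +24 — a constant shift. Each letter is shifted forward by 24 in the alphabet (a Caesar shift of +24).
Decoding eypzyec: e−24=g, y−24=a, p−24=r, z−24=b, y−24=a, e−24=g, c−24=e.

garbage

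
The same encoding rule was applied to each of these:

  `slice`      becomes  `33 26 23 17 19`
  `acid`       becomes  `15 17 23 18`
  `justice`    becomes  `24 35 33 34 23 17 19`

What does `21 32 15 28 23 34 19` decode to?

granite

Letters become their 1-based position plus 14 (so a→15, b→16, …).
Decoding 21 32 15 28 23 34 19: 21→(21−14)÷1=7=g, 32→(32−14)÷1=18=r, 15→(15−14)÷1=1=a, 28→(28−14)÷1=14=n, 23→(23−14)÷1=9=i, 34→(34−14)÷1=20=t, 19→(19−14)÷1=5=e.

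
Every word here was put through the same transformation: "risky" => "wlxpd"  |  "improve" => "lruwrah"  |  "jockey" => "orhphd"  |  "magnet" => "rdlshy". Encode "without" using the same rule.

The shift depends on letter class: consonant r→w is +5, but vowel i→l is +3. Vowels shift forward by 3 and consonants shift forward by 5.
For without: w(cons)+5=b, i(vowel)+3=l, t(cons)+5=y, h(cons)+5=m, o(vowel)+3=r, u(vowel)+3=x, t(cons)+5=y.

blymrxy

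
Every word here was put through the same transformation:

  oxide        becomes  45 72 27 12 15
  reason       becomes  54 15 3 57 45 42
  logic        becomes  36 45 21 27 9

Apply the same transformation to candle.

o(#15)→45 and x(#24)→72: differences scale by 3, so n = 3·pos + 0. With a=1..z=26, the number is 3·pos.
Applying it to candle: c=3→9, a=1→3, n=14→42, d=4→12, l=12→36, e=5→15.

9 3 42 12 36 15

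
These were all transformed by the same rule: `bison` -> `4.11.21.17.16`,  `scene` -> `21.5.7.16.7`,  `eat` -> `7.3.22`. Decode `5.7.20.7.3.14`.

b is letter #2 and maps to 4: an offset of 2. Each letter is replaced by its alphabet position (a=1..z=26) + 2.
Decoding 5.7.20.7.3.14: 5→(5−2)÷1=3=c, 7→(7−2)÷1=5=e, 20→(20−2)÷1=18=r, 7→(7−2)÷1=5=e, 3→(3−2)÷1=1=a, 14→(14−2)÷1=12=l.

cereal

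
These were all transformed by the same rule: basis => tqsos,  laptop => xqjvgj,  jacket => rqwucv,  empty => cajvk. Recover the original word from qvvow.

attic

b(1)→t(19) and a(0)→q(16) fit y≡3x+16 (mod 26); the inverse of 3 mod 26 is 9. Treating letters as 0–25, the rule is x ↦ 3x + 16 (mod 26).
Decoding qvvow: q(16)→9·(16−16)≡0=a; v(21)→9·(21−16)≡19=t; v(21)→9·(21−16)≡19=t; o(14)→9·(14−16)≡8=i; w(22)→9·(22−16)≡2=c (all mod 26).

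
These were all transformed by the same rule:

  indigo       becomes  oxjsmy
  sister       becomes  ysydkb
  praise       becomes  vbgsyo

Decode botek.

venue

It's a Vigenère-style cipher with numeric key [6,10]: position i shifts by key[i mod 2].
Reversing it on botek: b−6=v, o−10=e, t−6=n, e−10=u, k−6=e.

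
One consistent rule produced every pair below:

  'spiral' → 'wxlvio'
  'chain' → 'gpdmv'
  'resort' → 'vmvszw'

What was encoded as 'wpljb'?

shift

Shifts by position in spiral: pos 0: s→w (+4), pos 1: p→x (+8), pos 2: i→l (+3), pos 3: r→v (+4), pos 4: a→i (+8), pos 5: l→o (+3) — repeating every 3. The shifts repeat in a cycle of length 3: positions 0,1,… shift by +4, +8, +3, then the pattern repeats.
Reversing it on wpljb: w−4=s, p−8=h, l−3=i, j−4=f, b−8=t.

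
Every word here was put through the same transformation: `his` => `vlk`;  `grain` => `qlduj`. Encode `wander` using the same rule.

The output letters match the input read backwards, each shifted +3: his reversed is sih. Read the word backwards and shift each letter +3.
On wander: reverse → rednaw; then shift: r+3=u, e+3=h, d+3=g, n+3=q, a+3=d, w+3=z.

uhgqdz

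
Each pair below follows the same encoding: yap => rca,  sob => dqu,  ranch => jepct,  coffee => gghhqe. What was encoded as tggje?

cheer

The output letters match the input read backwards, each shifted +2: yap reversed is pay. Read the word backwards and shift each letter +2.
Undoing it on tggje: shift back: t−2=r, g−2=e, g−2=e, j−2=h, e−2=c → reehc; then reverse → cheer.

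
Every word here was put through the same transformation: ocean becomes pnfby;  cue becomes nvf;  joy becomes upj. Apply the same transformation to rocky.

The shift depends on letter class: consonant c→n is +11, but vowel o→p is +1. Two shifts are in play — +1 for a/e/i/o/u, +11 for every other letter.
On rocky: r(cons)+11=c, o(vowel)+1=p, c(cons)+11=n, k(cons)+11=v, y(cons)+11=j.

cpnvj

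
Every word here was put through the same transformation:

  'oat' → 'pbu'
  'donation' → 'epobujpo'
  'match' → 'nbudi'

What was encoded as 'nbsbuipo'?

marathon

Compare letters: o→p is +1, a→b is +1, t→u is +1 — a constant shift. This is a Caesar cipher with shift 1.
Decoding nbsbuipo: n−1=m, b−1=a, s−1=r, b−1=a, u−1=t, i−1=h, p−1=o, o−1=n.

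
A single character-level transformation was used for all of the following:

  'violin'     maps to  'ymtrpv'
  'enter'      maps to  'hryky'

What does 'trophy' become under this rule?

Each letter shifts forward by (position + 3), i.e. 3, 4, 5, … — the shift grows by one for each successive letter.
For trophy: t+3=w, r+4=v, o+5=t, p+6=v, h+7=o, y+8=g.

wvtvog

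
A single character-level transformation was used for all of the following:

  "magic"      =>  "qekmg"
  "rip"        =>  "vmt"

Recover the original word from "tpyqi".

It's a constant shift of +4 (ROT4).
Undoing it on tpyqi: t−4=p, p−4=l, y−4=u, q−4=m, i−4=e.

plume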